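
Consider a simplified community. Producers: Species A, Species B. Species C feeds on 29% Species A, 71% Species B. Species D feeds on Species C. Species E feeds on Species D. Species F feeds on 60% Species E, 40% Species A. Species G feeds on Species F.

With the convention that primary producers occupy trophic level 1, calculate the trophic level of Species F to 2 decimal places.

3.80

Species C: 1 + (0.29×1 + 0.71×1) = 2
Species D: 1 + 2 = 3
Species E: 1 + 3 = 4
Species F: 1 + (0.6×4 + 0.4×1) = 3.8
Species G: 1 + 3.8 = 4.8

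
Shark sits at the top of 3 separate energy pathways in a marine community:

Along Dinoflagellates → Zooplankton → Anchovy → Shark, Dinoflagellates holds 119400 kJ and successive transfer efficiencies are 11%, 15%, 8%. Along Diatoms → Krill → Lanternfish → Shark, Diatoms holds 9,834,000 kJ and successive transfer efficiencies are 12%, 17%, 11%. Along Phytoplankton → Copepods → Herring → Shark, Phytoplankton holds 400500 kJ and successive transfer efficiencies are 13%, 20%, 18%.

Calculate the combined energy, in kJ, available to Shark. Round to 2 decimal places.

Via Dinoflagellates: 119400 × 0.11 × 0.15 × 0.08 = 157.608 kJ
Via Diatoms: 9834000 × 0.12 × 0.17 × 0.11 = 22067.496 kJ
Via Phytoplankton: 400500 × 0.13 × 0.2 × 0.18 = 1874.34 kJ
Total at Shark: 157.608 + 22067.496 + 1874.34 = 24099.444 kJ

24099.44 kJ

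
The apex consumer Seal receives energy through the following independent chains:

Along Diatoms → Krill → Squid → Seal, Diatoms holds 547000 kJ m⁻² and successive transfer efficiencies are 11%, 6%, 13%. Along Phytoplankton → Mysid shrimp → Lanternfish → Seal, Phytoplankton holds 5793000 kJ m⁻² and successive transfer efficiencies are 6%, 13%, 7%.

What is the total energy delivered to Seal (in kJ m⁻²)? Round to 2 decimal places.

3632.30 kJ m⁻²

Via Diatoms: 547000 × 0.11 × 0.06 × 0.13 = 469.326 kJ m⁻²
Via Phytoplankton: 5793000 × 0.06 × 0.13 × 0.07 = 3162.978 kJ m⁻²
Total at Seal: 469.326 + 3162.978 = 3632.304 kJ m⁻²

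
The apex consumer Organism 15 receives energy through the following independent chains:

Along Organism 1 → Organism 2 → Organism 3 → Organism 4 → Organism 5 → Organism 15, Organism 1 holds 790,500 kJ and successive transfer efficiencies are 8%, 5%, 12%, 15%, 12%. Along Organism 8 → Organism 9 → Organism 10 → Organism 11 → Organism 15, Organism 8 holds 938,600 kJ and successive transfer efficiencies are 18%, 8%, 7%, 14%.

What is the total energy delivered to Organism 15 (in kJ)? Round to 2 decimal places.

Via Organism 1: 790500 × 0.08 × 0.05 × 0.12 × 0.15 × 0.12 = 6.82992 kJ
Via Organism 8: 938600 × 0.18 × 0.08 × 0.07 × 0.14 = 132.455232 kJ
Total at Organism 15: 6.82992 + 132.455232 = 139.285152 kJ

139.29 kJ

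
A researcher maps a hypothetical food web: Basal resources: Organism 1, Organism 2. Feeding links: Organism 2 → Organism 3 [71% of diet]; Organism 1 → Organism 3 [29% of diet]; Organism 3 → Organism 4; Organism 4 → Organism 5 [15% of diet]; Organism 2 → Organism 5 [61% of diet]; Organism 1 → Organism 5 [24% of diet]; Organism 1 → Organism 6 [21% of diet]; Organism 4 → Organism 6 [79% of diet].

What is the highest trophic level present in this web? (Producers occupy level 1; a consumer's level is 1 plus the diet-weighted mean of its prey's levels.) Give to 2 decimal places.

Organism 3: 1 + (0.71×1 + 0.29×1) = 2
Organism 4: 1 + 2 = 3
Organism 5: 1 + (0.15×3 + 0.61×1 + 0.24×1) = 2.3
Organism 6: 1 + (0.21×1 + 0.79×3) = 3.58

3.58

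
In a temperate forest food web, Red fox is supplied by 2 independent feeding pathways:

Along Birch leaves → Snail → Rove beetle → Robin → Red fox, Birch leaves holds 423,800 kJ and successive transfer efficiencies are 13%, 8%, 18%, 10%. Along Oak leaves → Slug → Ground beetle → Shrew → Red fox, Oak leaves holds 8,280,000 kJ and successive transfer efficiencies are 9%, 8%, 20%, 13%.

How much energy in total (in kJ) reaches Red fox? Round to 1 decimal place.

Via Birch leaves: 423800 × 0.13 × 0.08 × 0.18 × 0.1 = 79.33536 kJ
Via Oak leaves: 8280000 × 0.09 × 0.08 × 0.2 × 0.13 = 1550.016 kJ
Total at Red fox: 79.33536 + 1550.016 = 1629.35136 kJ

1629.4 kJ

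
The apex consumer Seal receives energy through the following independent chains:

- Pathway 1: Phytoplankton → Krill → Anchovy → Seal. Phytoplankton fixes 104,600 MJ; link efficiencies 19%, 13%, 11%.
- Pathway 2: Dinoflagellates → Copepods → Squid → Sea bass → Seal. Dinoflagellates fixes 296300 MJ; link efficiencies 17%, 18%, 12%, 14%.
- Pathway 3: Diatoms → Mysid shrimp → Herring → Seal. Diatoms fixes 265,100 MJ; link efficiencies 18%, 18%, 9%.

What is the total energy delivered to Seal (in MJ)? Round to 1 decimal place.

Pathway 1: 104600 × 0.19 × 0.13 × 0.11 = 284.1982 MJ
Pathway 2: 296300 × 0.17 × 0.18 × 0.12 × 0.14 = 152.321904 MJ
Pathway 3: 265100 × 0.18 × 0.18 × 0.09 = 773.0316 MJ
Total at Seal: 284.1982 + 152.321904 + 773.0316 = 1209.551704 MJ

1209.6 MJ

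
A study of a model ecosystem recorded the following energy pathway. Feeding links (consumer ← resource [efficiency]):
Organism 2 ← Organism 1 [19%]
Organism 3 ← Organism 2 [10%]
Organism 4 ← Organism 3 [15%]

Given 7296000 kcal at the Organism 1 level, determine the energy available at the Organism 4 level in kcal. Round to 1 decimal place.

Organism 2: 7296000 × 0.19 = 1386240 kcal
Organism 3: 1386240 × 0.1 = 138624 kcal
Organism 4: 138624 × 0.15 = 20793.6 kcal

20793.6 kcal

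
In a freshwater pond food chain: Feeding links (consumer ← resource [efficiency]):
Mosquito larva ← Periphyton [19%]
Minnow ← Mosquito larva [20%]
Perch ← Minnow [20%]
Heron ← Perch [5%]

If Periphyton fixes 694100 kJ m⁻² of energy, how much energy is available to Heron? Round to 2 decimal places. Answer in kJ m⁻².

Mosquito larva: 694100 × 0.19 = 131879 kJ m⁻²
Minnow: 131879 × 0.2 = 26375.8 kJ m⁻²
Perch: 26375.8 × 0.2 = 5275.16 kJ m⁻²
Heron: 5275.16 × 0.05 = 263.758 kJ m⁻²

263.76 kJ m⁻²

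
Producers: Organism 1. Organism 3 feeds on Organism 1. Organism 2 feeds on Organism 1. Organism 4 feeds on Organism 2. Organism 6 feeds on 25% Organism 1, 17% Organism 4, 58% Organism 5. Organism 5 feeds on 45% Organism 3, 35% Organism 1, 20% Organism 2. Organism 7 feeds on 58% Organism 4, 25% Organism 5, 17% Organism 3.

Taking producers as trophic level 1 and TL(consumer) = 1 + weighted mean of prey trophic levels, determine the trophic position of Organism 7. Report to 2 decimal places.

3.74

Organism 2: 1 + 1 = 2
Organism 3: 1 + 1 = 2
Organism 4: 1 + 2 = 3
Organism 5: 1 + (0.45×2 + 0.35×1 + 0.2×2) = 2.65
Organism 6: 1 + (0.25×1 + 0.17×3 + 0.58×2.65) = 3.297
Organism 7: 1 + (0.58×3 + 0.25×2.65 + 0.17×2) = 3.7425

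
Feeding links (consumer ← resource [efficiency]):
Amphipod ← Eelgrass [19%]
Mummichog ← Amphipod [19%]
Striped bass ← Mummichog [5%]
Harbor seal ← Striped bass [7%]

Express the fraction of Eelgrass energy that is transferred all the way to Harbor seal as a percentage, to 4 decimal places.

Product of link efficiencies: 0.19 × 0.19 × 0.05 × 0.07 = 0.00012635
As a percentage: 0.00012635 × 100 = 0.0126%

0.0126%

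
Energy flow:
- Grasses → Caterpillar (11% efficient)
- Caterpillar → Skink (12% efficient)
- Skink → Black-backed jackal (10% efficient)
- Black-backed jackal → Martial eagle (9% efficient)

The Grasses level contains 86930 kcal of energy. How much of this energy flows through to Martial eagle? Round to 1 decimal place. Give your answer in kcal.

10.3 kcal

Caterpillar: 86930 × 0.11 = 9562.3 kcal
Skink: 9562.3 × 0.12 = 1147.476 kcal
Black-backed jackal: 1147.476 × 0.1 = 114.7476 kcal
Martial eagle: 114.7476 × 0.09 = 10.327284 kcal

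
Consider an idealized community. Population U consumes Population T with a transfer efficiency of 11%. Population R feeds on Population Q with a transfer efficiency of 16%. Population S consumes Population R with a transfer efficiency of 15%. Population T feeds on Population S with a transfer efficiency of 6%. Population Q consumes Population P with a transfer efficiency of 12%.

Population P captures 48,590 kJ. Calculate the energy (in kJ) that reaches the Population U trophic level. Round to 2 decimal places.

0.92 kJ

Population Q: 48590 × 0.12 = 5830.8 kJ
Population R: 5830.8 × 0.16 = 932.928 kJ
Population S: 932.928 × 0.15 = 139.9392 kJ
Population T: 139.9392 × 0.06 = 8.396352 kJ
Population U: 8.396352 × 0.11 = 0.92359872 kJ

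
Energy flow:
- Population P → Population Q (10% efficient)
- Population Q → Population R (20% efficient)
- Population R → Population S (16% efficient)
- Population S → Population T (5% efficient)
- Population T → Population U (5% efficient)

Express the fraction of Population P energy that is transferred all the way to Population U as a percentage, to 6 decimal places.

0.000800%

Product of link efficiencies: 0.1 × 0.2 × 0.16 × 0.05 × 0.05 = 0.000008
As a percentage: 0.000008 × 100 = 0.000800%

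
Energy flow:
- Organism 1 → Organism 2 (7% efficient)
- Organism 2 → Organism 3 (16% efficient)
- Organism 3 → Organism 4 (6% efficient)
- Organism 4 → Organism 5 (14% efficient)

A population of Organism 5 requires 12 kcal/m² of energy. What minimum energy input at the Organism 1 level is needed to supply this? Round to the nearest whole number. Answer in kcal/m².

127551 kcal/m²

Cumulative transfer efficiency: 0.07 × 0.16 × 0.06 × 0.14 = 0.00009408
Organism 1 energy = 12 / 0.00009408 = 127551 kcal/m²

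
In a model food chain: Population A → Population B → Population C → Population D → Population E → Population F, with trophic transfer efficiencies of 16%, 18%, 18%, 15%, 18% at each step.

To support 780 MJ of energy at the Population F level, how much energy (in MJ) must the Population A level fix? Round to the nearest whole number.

Cumulative transfer efficiency: 0.16 × 0.18 × 0.18 × 0.15 × 0.18 = 0.000139968
Population A energy = 780 / 0.000139968 = 5572702 MJ

5572702 MJ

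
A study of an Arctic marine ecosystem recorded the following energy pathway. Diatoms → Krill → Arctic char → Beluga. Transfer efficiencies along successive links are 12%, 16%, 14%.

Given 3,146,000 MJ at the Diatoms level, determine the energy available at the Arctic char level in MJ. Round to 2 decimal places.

60403.20 MJ

Krill: 3146000 × 0.12 = 377520 MJ
Arctic char: 377520 × 0.16 = 60403.2 MJ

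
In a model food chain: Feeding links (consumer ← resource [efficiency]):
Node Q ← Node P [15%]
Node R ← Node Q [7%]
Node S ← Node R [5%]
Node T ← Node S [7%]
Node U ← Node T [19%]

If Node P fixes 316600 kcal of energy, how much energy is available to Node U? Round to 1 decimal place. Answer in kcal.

Node Q: 316600 × 0.15 = 47490 kcal
Node R: 47490 × 0.07 = 3324.3 kcal
Node S: 3324.3 × 0.05 = 166.215 kcal
Node T: 166.215 × 0.07 = 11.63505 kcal
Node U: 11.63505 × 0.19 = 2.2106595 kcal

2.2 kcal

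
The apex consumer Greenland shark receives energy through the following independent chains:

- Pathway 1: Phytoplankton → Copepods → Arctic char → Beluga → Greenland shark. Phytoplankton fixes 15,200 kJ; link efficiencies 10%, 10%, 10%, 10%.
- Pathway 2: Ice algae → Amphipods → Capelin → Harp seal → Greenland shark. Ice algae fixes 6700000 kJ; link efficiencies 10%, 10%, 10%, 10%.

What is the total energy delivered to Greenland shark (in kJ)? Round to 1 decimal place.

671.5 kJ

Pathway 1: 15200 × 0.1 × 0.1 × 0.1 × 0.1 = 1.52 kJ
Pathway 2: 6700000 × 0.1 × 0.1 × 0.1 × 0.1 = 670 kJ
Total at Greenland shark: 1.52 + 670 = 671.52 kJ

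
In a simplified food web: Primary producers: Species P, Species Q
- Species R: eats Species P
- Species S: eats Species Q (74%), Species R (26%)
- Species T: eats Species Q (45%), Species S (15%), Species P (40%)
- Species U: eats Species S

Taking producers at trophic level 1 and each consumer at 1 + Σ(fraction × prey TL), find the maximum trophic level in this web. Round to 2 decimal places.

3.26

Species R: 1 + 1 = 2
Species S: 1 + (0.74×1 + 0.26×2) = 2.26
Species T: 1 + (0.45×1 + 0.15×2.26 + 0.4×1) = 2.189
Species U: 1 + 2.26 = 3.26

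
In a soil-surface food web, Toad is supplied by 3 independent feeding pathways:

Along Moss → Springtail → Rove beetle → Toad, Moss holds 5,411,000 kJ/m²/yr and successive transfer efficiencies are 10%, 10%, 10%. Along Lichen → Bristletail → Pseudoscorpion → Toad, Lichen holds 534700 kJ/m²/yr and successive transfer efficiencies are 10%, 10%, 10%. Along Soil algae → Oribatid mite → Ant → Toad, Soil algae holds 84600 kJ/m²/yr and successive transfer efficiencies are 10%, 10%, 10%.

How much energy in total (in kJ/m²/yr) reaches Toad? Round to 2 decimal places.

6030.30 kJ/m²/yr

Via Moss: 5411000 × 0.1 × 0.1 × 0.1 = 5411 kJ/m²/yr
Via Lichen: 534700 × 0.1 × 0.1 × 0.1 = 534.7 kJ/m²/yr
Via Soil algae: 84600 × 0.1 × 0.1 × 0.1 = 84.6 kJ/m²/yr
Total at Toad: 5411 + 534.7 + 84.6 = 6030.3 kJ/m²/yr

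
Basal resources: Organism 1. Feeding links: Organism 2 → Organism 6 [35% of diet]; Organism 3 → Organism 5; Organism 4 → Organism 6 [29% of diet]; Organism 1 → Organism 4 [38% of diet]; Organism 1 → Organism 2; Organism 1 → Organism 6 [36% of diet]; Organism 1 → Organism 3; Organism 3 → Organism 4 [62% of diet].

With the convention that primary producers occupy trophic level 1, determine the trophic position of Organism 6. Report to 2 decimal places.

2.82

Organism 2: 1 + 1 = 2
Organism 3: 1 + 1 = 2
Organism 4: 1 + (0.62×2 + 0.38×1) = 2.62
Organism 5: 1 + 2 = 3
Organism 6: 1 + (0.36×1 + 0.29×2.62 + 0.35×2) = 2.8198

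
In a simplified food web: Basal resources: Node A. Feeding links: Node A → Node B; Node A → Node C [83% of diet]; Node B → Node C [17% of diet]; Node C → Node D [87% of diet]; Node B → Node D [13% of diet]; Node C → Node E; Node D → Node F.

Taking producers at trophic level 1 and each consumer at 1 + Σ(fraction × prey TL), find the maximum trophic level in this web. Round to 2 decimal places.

Node B: 1 + 1 = 2
Node C: 1 + (0.83×1 + 0.17×2) = 2.17
Node D: 1 + (0.87×2.17 + 0.13×2) = 3.1479
Node E: 1 + 2.17 = 3.17
Node F: 1 + 3.1479 = 4.1479

4.15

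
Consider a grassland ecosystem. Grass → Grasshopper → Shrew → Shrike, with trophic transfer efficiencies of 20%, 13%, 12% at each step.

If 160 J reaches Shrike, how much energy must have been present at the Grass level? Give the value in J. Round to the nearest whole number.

51282 J

Cumulative transfer efficiency: 0.2 × 0.13 × 0.12 = 0.00312
Grass energy = 160 / 0.00312 = 51282 J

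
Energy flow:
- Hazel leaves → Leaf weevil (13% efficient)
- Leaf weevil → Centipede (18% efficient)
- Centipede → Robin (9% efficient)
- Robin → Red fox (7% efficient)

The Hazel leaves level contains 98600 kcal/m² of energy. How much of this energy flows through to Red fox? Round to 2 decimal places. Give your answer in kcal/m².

Leaf weevil: 98600 × 0.13 = 12818 kcal/m²
Centipede: 12818 × 0.18 = 2307.24 kcal/m²
Robin: 2307.24 × 0.09 = 207.6516 kcal/m²
Red fox: 207.6516 × 0.07 = 14.535612 kcal/m²

14.54 kcal/m²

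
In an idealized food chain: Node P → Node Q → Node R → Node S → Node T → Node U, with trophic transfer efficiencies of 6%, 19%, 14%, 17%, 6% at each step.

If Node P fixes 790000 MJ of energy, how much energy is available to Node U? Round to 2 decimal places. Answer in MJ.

Node Q: 790000 × 0.06 = 47400 MJ
Node R: 47400 × 0.19 = 9006 MJ
Node S: 9006 × 0.14 = 1260.84 MJ
Node T: 1260.84 × 0.17 = 214.3428 MJ
Node U: 214.3428 × 0.06 = 12.860568 MJ

12.86 MJ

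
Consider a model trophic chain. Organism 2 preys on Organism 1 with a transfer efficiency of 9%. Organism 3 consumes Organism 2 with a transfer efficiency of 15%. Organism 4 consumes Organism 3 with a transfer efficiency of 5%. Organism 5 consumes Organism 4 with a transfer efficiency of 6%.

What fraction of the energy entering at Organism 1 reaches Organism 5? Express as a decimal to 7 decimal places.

0.0000405

Product of link efficiencies: 0.09 × 0.15 × 0.05 × 0.06 = 0.0000405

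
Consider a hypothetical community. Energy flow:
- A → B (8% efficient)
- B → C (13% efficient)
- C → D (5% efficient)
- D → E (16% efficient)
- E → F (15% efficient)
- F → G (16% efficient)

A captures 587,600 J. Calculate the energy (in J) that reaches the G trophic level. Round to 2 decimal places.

1.17 J

B: 587600 × 0.08 = 47008 J
C: 47008 × 0.13 = 6111.04 J
D: 6111.04 × 0.05 = 305.552 J
E: 305.552 × 0.16 = 48.88832 J
F: 48.88832 × 0.15 = 7.333248 J
G: 7.333248 × 0.16 = 1.17331968 J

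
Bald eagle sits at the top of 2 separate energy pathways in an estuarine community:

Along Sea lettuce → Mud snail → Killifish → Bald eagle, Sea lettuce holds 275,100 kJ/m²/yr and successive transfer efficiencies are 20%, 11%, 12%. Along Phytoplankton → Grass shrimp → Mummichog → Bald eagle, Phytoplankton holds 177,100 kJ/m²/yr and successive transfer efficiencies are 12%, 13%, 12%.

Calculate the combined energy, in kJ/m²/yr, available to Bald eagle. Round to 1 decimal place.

Via Sea lettuce: 275100 × 0.2 × 0.11 × 0.12 = 726.264 kJ/m²/yr
Via Phytoplankton: 177100 × 0.12 × 0.13 × 0.12 = 331.5312 kJ/m²/yr
Total at Bald eagle: 726.264 + 331.5312 = 1057.7952 kJ/m²/yr

1057.8 kJ/m²/yr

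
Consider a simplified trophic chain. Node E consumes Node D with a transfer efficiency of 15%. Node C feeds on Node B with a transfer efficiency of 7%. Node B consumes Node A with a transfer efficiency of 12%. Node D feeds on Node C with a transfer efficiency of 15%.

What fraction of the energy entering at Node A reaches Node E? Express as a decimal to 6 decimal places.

0.000189

Product of link efficiencies: 0.12 × 0.07 × 0.15 × 0.15 = 0.000189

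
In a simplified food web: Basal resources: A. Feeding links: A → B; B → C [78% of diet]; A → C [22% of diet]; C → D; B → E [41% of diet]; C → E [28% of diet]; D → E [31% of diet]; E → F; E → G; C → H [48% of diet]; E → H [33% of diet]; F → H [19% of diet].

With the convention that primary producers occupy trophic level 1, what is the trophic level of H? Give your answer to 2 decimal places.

4.48

B: 1 + 1 = 2
C: 1 + (0.78×2 + 0.22×1) = 2.78
D: 1 + 2.78 = 3.78
E: 1 + (0.41×2 + 0.28×2.78 + 0.31×3.78) = 3.7702
F: 1 + 3.7702 = 4.7702
G: 1 + 3.7702 = 4.7702
H: 1 + (0.48×2.78 + 0.33×3.7702 + 0.19×4.7702) = 4.484904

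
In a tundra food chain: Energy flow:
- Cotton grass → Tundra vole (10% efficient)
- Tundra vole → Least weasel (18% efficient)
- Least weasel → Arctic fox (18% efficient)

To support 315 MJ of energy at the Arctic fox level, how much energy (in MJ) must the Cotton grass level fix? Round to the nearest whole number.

Cumulative transfer efficiency: 0.1 × 0.18 × 0.18 = 0.00324
Cotton grass energy = 315 / 0.00324 = 97222 MJ

97222 MJ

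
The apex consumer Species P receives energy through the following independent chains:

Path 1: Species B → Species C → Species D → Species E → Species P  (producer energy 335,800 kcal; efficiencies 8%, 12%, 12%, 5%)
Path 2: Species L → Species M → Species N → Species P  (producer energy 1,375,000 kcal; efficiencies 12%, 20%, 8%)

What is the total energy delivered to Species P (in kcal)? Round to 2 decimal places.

2659.34 kcal

Path 1: 335800 × 0.08 × 0.12 × 0.12 × 0.05 = 19.34208 kcal
Path 2: 1375000 × 0.12 × 0.2 × 0.08 = 2640 kcal
Total at Species P: 19.34208 + 2640 = 2659.34208 kcal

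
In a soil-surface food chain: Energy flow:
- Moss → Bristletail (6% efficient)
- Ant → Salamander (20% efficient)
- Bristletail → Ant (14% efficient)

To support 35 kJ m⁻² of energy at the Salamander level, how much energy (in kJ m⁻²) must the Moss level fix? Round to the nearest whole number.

20833 kJ m⁻²

Cumulative transfer efficiency: 0.06 × 0.14 × 0.2 = 0.00168
Moss energy = 35 / 0.00168 = 20833 kJ m⁻²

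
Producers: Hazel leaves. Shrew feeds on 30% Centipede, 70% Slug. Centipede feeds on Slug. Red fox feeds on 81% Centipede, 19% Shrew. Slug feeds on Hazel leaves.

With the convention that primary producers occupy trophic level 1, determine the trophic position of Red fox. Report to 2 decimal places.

Slug: 1 + 1 = 2
Centipede: 1 + 2 = 3
Shrew: 1 + (0.3×3 + 0.7×2) = 3.3
Red fox: 1 + (0.81×3 + 0.19×3.3) = 4.057

4.06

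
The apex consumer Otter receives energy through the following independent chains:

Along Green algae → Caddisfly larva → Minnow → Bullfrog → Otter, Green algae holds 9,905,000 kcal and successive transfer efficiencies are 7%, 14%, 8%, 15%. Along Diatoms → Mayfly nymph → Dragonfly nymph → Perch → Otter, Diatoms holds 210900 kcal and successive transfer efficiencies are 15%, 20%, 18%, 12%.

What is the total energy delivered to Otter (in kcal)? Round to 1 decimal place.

1301.5 kcal

Via Green algae: 9905000 × 0.07 × 0.14 × 0.08 × 0.15 = 1164.828 kcal
Via Diatoms: 210900 × 0.15 × 0.2 × 0.18 × 0.12 = 136.6632 kcal
Total at Otter: 1164.828 + 136.6632 = 1301.4912 kcal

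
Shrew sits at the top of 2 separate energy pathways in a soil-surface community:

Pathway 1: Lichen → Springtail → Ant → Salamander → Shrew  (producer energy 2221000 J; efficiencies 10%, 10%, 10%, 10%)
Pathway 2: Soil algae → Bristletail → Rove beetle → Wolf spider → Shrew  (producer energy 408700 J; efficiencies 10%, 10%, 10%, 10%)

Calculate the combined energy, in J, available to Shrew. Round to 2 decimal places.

Pathway 1: 2221000 × 0.1 × 0.1 × 0.1 × 0.1 = 222.1 J
Pathway 2: 408700 × 0.1 × 0.1 × 0.1 × 0.1 = 40.87 J
Total at Shrew: 222.1 + 40.87 = 262.97 J

262.97 J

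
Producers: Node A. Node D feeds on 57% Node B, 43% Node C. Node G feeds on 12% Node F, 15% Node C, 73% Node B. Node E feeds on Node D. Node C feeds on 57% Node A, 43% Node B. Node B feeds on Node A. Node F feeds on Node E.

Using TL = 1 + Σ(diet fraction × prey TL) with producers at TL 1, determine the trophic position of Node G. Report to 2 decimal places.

3.45

Node B: 1 + 1 = 2
Node C: 1 + (0.57×1 + 0.43×2) = 2.43
Node D: 1 + (0.57×2 + 0.43×2.43) = 3.1849
Node E: 1 + 3.1849 = 4.1849
Node F: 1 + 4.1849 = 5.1849
Node G: 1 + (0.12×5.1849 + 0.15×2.43 + 0.73×2) = 3.446688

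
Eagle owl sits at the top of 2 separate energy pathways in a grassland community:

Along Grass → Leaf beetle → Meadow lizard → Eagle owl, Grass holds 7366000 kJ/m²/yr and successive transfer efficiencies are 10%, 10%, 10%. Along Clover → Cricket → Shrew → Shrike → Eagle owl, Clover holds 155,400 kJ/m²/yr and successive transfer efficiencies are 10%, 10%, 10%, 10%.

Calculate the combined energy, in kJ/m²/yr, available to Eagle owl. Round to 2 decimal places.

Via Grass: 7366000 × 0.1 × 0.1 × 0.1 = 7366 kJ/m²/yr
Via Clover: 155400 × 0.1 × 0.1 × 0.1 × 0.1 = 15.54 kJ/m²/yr
Total at Eagle owl: 7366 + 15.54 = 7381.54 kJ/m²/yr

7381.54 kJ/m²/yr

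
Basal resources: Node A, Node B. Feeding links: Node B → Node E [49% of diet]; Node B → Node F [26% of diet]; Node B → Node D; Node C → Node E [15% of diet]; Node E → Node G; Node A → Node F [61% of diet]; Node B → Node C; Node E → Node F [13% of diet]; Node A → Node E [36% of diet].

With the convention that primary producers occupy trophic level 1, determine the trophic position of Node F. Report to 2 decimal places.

Node C: 1 + 1 = 2
Node D: 1 + 1 = 2
Node E: 1 + (0.36×1 + 0.49×1 + 0.15×2) = 2.15
Node F: 1 + (0.13×2.15 + 0.61×1 + 0.26×1) = 2.1495
Node G: 1 + 2.15 = 3.15

2.15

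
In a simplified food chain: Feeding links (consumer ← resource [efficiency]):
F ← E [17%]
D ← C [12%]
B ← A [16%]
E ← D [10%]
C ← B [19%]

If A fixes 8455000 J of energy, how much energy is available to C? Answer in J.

B: 8455000 × 0.16 = 1352800 J
C: 1352800 × 0.19 = 257032 J

257032 J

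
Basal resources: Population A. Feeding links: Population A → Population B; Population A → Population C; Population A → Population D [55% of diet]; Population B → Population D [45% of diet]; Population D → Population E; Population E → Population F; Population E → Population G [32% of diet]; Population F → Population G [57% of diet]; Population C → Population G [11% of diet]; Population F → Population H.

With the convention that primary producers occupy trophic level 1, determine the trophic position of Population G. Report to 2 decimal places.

4.86

Population B: 1 + 1 = 2
Population C: 1 + 1 = 2
Population D: 1 + (0.55×1 + 0.45×2) = 2.45
Population E: 1 + 2.45 = 3.45
Population F: 1 + 3.45 = 4.45
Population G: 1 + (0.32×3.45 + 0.57×4.45 + 0.11×2) = 4.8605
Population H: 1 + 4.45 = 5.45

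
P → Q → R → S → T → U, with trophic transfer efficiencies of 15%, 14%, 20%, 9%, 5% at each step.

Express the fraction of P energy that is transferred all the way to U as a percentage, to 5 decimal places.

0.00189%

Product of link efficiencies: 0.15 × 0.14 × 0.2 × 0.09 × 0.05 = 0.0000189
As a percentage: 0.0000189 × 100 = 0.00189%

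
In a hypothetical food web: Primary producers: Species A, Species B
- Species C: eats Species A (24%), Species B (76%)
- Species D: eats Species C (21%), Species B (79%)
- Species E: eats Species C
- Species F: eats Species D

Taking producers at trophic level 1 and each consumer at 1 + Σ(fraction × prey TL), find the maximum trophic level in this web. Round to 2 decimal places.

3.21

Species C: 1 + (0.24×1 + 0.76×1) = 2
Species D: 1 + (0.21×2 + 0.79×1) = 2.21
Species E: 1 + 2 = 3
Species F: 1 + 2.21 = 3.21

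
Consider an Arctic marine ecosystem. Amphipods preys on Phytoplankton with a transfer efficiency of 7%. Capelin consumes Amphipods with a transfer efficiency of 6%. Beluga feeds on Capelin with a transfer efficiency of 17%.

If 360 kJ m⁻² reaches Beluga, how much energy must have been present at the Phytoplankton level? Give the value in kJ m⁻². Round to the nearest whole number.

504202 kJ m⁻²

Cumulative transfer efficiency: 0.07 × 0.06 × 0.17 = 0.000714
Phytoplankton energy = 360 / 0.000714 = 504202 kJ m⁻²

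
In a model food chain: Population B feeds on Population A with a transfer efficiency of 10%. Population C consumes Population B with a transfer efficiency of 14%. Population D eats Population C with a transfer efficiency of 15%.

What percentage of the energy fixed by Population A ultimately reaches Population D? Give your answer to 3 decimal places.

0.210%

Product of link efficiencies: 0.1 × 0.14 × 0.15 = 0.0021
As a percentage: 0.0021 × 100 = 0.210%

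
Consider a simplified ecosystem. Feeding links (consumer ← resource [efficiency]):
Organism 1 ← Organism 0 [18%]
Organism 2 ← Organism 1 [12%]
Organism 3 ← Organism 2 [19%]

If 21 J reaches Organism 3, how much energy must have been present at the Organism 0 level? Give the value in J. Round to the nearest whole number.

5117 J

Cumulative transfer efficiency: 0.18 × 0.12 × 0.19 = 0.004104
Organism 0 energy = 21 / 0.004104 = 5117 J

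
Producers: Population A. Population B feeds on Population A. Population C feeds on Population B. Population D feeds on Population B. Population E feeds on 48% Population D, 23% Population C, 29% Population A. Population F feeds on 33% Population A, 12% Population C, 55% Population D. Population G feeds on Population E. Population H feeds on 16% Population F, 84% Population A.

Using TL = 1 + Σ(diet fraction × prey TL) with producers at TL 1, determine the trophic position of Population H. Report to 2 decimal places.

2.37

Population B: 1 + 1 = 2
Population C: 1 + 2 = 3
Population D: 1 + 2 = 3
Population E: 1 + (0.48×3 + 0.23×3 + 0.29×1) = 3.42
Population F: 1 + (0.33×1 + 0.12×3 + 0.55×3) = 3.34
Population G: 1 + 3.42 = 4.42
Population H: 1 + (0.16×3.34 + 0.84×1) = 2.3744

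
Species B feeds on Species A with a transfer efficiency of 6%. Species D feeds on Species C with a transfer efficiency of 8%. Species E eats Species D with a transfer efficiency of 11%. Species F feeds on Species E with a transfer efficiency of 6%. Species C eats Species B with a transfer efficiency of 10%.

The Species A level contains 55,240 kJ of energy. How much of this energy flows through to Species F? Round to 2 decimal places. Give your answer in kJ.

Species B: 55240 × 0.06 = 3314.4 kJ
Species C: 3314.4 × 0.1 = 331.44 kJ
Species D: 331.44 × 0.08 = 26.5152 kJ
Species E: 26.5152 × 0.11 = 2.916672 kJ
Species F: 2.916672 × 0.06 = 0.17500032 kJ

0.18 kJ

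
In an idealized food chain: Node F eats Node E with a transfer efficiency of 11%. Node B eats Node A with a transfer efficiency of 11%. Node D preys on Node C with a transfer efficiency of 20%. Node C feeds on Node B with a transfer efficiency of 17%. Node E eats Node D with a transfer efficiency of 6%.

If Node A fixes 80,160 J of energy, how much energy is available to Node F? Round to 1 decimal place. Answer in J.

2.0 J

Node B: 80160 × 0.11 = 8817.6 J
Node C: 8817.6 × 0.17 = 1498.992 J
Node D: 1498.992 × 0.2 = 299.7984 J
Node E: 299.7984 × 0.06 = 17.987904 J
Node F: 17.987904 × 0.11 = 1.97866944 J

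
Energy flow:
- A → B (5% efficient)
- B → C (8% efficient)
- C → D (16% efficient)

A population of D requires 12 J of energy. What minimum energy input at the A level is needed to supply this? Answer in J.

18750 J

Cumulative transfer efficiency: 0.05 × 0.08 × 0.16 = 0.00064
A energy = 12 / 0.00064 = 18750 J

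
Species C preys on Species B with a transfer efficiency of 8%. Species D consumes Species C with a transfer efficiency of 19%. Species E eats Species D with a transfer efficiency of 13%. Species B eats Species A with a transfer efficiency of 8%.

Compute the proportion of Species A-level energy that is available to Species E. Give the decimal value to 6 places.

0.000158

Product of link efficiencies: 0.08 × 0.08 × 0.19 × 0.13 = 0.00015808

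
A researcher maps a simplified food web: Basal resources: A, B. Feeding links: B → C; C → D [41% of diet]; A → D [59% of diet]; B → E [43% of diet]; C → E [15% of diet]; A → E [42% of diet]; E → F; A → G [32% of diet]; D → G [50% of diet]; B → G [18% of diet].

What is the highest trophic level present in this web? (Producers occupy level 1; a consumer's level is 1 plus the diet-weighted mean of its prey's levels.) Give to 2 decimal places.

C: 1 + 1 = 2
D: 1 + (0.41×2 + 0.59×1) = 2.41
E: 1 + (0.43×1 + 0.15×2 + 0.42×1) = 2.15
F: 1 + 2.15 = 3.15
G: 1 + (0.32×1 + 0.5×2.41 + 0.18×1) = 2.705

3.15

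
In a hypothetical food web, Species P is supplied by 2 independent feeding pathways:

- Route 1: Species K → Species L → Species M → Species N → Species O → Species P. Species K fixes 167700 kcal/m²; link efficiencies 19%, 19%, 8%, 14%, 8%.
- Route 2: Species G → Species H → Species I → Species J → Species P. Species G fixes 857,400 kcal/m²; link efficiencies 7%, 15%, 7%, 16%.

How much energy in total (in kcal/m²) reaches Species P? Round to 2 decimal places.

Route 1: 167700 × 0.19 × 0.19 × 0.08 × 0.14 × 0.08 = 5.42435712 kcal/m²
Route 2: 857400 × 0.07 × 0.15 × 0.07 × 0.16 = 100.83024 kcal/m²
Total at Species P: 5.42435712 + 100.83024 = 106.25459712 kcal/m²

106.25 kcal/m²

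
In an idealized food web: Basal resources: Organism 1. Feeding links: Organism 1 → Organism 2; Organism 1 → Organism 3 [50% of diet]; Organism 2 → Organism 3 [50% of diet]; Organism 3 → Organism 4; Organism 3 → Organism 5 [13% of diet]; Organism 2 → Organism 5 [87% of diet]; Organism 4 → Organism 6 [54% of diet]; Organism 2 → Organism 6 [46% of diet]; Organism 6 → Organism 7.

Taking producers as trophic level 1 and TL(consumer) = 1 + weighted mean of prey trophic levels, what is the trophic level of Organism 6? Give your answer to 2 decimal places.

3.81

Organism 2: 1 + 1 = 2
Organism 3: 1 + (0.5×1 + 0.5×2) = 2.5
Organism 4: 1 + 2.5 = 3.5
Organism 5: 1 + (0.13×2.5 + 0.87×2) = 3.065
Organism 6: 1 + (0.54×3.5 + 0.46×2) = 3.81
Organism 7: 1 + 3.81 = 4.81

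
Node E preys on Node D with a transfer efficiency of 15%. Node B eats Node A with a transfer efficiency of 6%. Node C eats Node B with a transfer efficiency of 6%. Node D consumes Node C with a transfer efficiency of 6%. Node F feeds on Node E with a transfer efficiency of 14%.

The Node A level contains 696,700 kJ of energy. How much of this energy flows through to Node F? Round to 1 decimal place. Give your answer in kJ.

3.2 kJ

Node B: 696700 × 0.06 = 41802 kJ
Node C: 41802 × 0.06 = 2508.12 kJ
Node D: 2508.12 × 0.06 = 150.4872 kJ
Node E: 150.4872 × 0.15 = 22.57308 kJ
Node F: 22.57308 × 0.14 = 3.1602312 kJ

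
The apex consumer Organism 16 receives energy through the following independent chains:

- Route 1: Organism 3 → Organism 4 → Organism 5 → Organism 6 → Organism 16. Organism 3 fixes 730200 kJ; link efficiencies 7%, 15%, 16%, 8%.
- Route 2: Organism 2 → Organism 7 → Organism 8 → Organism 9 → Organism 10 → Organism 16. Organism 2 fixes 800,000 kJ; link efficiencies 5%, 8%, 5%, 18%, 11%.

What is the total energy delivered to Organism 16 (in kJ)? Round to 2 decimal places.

Route 1: 730200 × 0.07 × 0.15 × 0.16 × 0.08 = 98.13888 kJ
Route 2: 800000 × 0.05 × 0.08 × 0.05 × 0.18 × 0.11 = 3.168 kJ
Total at Organism 16: 98.13888 + 3.168 = 101.30688 kJ

101.31 kJ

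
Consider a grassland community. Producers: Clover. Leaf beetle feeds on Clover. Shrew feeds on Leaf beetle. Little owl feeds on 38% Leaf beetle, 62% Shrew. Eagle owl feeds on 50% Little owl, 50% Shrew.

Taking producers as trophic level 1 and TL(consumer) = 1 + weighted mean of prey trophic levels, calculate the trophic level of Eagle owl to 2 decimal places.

Leaf beetle: 1 + 1 = 2
Shrew: 1 + 2 = 3
Little owl: 1 + (0.38×2 + 0.62×3) = 3.62
Eagle owl: 1 + (0.5×3.62 + 0.5×3) = 4.31

4.31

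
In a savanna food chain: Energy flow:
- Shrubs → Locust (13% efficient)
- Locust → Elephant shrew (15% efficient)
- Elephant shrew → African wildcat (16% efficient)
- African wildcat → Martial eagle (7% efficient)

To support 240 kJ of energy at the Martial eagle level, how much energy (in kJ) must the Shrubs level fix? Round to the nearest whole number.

Cumulative transfer efficiency: 0.13 × 0.15 × 0.16 × 0.07 = 0.0002184
Shrubs energy = 240 / 0.0002184 = 1098901 kJ

1098901 kJ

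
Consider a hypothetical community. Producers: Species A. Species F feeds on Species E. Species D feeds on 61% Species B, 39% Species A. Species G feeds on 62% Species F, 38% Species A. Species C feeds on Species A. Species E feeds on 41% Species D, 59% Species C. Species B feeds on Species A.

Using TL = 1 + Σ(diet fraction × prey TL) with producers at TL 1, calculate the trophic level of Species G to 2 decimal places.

Species B: 1 + 1 = 2
Species C: 1 + 1 = 2
Species D: 1 + (0.61×2 + 0.39×1) = 2.61
Species E: 1 + (0.41×2.61 + 0.59×2) = 3.2501
Species F: 1 + 3.2501 = 4.2501
Species G: 1 + (0.62×4.2501 + 0.38×1) = 4.015062

4.02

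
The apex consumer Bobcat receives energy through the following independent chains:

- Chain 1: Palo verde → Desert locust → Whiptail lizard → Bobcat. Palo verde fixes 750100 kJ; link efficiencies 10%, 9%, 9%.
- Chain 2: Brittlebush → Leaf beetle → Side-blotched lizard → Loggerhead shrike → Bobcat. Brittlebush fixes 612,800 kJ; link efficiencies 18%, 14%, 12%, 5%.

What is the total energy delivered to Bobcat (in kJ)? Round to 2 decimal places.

Chain 1: 750100 × 0.1 × 0.09 × 0.09 = 607.581 kJ
Chain 2: 612800 × 0.18 × 0.14 × 0.12 × 0.05 = 92.65536 kJ
Total at Bobcat: 607.581 + 92.65536 = 700.23636 kJ

700.24 kJ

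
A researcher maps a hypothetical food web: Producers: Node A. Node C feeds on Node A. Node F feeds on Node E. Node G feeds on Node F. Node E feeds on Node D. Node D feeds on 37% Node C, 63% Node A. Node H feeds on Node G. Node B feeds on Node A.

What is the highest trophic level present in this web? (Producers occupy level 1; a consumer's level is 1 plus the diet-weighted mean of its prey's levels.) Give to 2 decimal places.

6.37

Node B: 1 + 1 = 2
Node C: 1 + 1 = 2
Node D: 1 + (0.37×2 + 0.63×1) = 2.37
Node E: 1 + 2.37 = 3.37
Node F: 1 + 3.37 = 4.37
Node G: 1 + 4.37 = 5.37
Node H: 1 + 5.37 = 6.37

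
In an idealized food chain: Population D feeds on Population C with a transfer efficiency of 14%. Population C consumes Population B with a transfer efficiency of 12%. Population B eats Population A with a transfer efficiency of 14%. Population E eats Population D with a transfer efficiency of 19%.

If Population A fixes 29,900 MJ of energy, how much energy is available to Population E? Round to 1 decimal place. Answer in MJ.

13.4 MJ

Population B: 29900 × 0.14 = 4186 MJ
Population C: 4186 × 0.12 = 502.32 MJ
Population D: 502.32 × 0.14 = 70.3248 MJ
Population E: 70.3248 × 0.19 = 13.361712 MJ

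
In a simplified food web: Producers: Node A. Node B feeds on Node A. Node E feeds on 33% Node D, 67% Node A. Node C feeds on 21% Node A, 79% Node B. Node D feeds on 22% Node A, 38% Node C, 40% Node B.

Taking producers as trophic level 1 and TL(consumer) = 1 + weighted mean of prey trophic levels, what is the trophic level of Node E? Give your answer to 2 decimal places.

Node B: 1 + 1 = 2
Node C: 1 + (0.21×1 + 0.79×2) = 2.79
Node D: 1 + (0.22×1 + 0.38×2.79 + 0.4×2) = 3.0802
Node E: 1 + (0.33×3.0802 + 0.67×1) = 2.686466

2.69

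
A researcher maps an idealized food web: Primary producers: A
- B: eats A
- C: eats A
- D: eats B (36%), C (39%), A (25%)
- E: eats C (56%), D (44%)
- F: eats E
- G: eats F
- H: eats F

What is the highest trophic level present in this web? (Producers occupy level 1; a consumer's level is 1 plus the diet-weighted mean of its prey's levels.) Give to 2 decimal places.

5.33

B: 1 + 1 = 2
C: 1 + 1 = 2
D: 1 + (0.36×2 + 0.39×2 + 0.25×1) = 2.75
E: 1 + (0.56×2 + 0.44×2.75) = 3.33
F: 1 + 3.33 = 4.33
G: 1 + 4.33 = 5.33
H: 1 + 4.33 = 5.33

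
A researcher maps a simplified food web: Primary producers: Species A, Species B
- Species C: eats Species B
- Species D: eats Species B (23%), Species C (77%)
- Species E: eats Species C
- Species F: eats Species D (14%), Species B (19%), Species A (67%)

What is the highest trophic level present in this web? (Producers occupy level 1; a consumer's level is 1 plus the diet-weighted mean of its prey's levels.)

3

Species C: 1 + 1 = 2
Species D: 1 + (0.23×1 + 0.77×2) = 2.77
Species E: 1 + 2 = 3
Species F: 1 + (0.14×2.77 + 0.19×1 + 0.67×1) = 2.2478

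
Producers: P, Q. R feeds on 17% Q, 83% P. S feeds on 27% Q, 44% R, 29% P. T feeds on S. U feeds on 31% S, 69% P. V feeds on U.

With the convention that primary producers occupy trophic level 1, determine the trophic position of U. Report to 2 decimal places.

R: 1 + (0.17×1 + 0.83×1) = 2
S: 1 + (0.27×1 + 0.44×2 + 0.29×1) = 2.44
T: 1 + 2.44 = 3.44
U: 1 + (0.31×2.44 + 0.69×1) = 2.4464
V: 1 + 2.4464 = 3.4464

2.45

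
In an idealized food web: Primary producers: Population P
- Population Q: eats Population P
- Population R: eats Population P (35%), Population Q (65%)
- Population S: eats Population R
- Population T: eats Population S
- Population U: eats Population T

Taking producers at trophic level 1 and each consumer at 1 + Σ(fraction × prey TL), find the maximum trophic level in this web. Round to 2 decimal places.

Population Q: 1 + 1 = 2
Population R: 1 + (0.35×1 + 0.65×2) = 2.65
Population S: 1 + 2.65 = 3.65
Population T: 1 + 3.65 = 4.65
Population U: 1 + 4.65 = 5.65

5.65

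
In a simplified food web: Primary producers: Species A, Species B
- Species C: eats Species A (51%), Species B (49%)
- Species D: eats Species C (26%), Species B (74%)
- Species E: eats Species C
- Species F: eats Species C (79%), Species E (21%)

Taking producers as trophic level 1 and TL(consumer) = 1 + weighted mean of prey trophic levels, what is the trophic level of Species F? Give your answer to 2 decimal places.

3.21

Species C: 1 + (0.51×1 + 0.49×1) = 2
Species D: 1 + (0.26×2 + 0.74×1) = 2.26
Species E: 1 + 2 = 3
Species F: 1 + (0.79×2 + 0.21×3) = 3.21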